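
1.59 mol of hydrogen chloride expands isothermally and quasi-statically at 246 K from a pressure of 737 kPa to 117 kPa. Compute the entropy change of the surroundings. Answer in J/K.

For an isothermal ideal gas ΔS_gas = nR ln(P₁/P₂) = 1.59 × 8.314 × ln(737/117) = 24.3 J/K.
The process is reversible, so ΔS_surr = −ΔS_gas = -24.3 J/K and ΔS_universe = 0.

ΔS_surr = -24.3 J/K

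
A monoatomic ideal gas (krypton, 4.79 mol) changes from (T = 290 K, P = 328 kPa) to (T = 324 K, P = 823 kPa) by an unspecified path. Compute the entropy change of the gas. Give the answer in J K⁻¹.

ΔS = -25.6 J/K

ΔS = nC_p ln(T₂/T₁) − nR ln(P₂/P₁), with C_p = 5R/2 = 20.79 J mol⁻¹ K⁻¹ for a monoatomic ideal gas.
ΔS = 4.79 × [20.79 × ln(324/290) − 8.314 × ln(823/328)] = -25.6 J/K.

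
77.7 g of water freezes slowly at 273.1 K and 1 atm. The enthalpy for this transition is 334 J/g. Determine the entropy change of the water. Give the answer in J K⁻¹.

Heat released by the substance: Q = −mL = −77.7 × 334 = −25951.8 J.
At constant T, ΔS = Q_rev/T = −25951.8 / 273.1 = -95 J/K.

ΔS = -95 J/K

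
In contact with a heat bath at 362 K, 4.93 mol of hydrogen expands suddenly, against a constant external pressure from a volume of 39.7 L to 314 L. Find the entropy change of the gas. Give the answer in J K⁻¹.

Entropy is a state function, so ΔS_gas depends only on the end states.
For an isothermal ideal gas ΔS_gas = nR ln(V₂/V₁) = 4.93 × 8.314 × ln(314/39.7) = 84.8 J/K.

ΔS_gas = 84.8 J/K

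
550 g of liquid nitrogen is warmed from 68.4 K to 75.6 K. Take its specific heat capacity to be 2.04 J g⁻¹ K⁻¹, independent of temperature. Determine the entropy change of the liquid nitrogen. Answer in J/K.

ΔS = ∫dQ_rev/T = m c ln(T₂/T₁) = 550 × 2.04 × ln(75.6/68.4) = 112 J/K.

ΔS = 112 J/K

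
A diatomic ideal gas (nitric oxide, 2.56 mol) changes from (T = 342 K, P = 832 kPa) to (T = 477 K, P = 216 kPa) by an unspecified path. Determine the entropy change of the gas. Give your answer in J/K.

ΔS = nC_p ln(T₂/T₁) − nR ln(P₂/P₁), with C_p = 7R/2 = 29.1 J mol⁻¹ K⁻¹ for a diatomic ideal gas.
ΔS = 2.56 × [29.1 × ln(477/342) − 8.314 × ln(216/832)] = 53.5 J/K.

ΔS = 53.5 J/K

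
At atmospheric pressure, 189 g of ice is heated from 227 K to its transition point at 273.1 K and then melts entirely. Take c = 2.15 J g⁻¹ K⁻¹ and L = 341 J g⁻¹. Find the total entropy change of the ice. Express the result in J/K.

Warming step: ΔS₁ = m c ln(T_tr/T_i) = 189 × 2.15 × ln(273.1/227) = 75.13 J/K.
Phase change: ΔS₂ = +mL/T_tr = 189 × 341 / 273.1 = 236 J/K.
ΔS_total = (75.13) + (236) = 311 J/K.

ΔS = 311 J/K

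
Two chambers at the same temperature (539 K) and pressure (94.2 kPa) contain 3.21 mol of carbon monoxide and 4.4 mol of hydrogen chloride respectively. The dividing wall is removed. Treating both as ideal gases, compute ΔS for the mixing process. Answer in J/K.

ΔS_mix = 43.1 J/K

Mole fractions: x_A = 3.21/7.61 = 0.422, x_B = 0.578.
ΔS_mix = −R(n_A ln x_A + n_B ln x_B) = −8.314 × (3.21 ln 0.422 + 4.4 ln 0.578) = 43.1 J/K.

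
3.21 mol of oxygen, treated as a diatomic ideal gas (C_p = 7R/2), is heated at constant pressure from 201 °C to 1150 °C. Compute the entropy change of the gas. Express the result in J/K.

ΔS = 103 J/K

In kelvin: T₁ = 474.15 K, T₂ = 1423.15 K. At constant pressure, ΔS = nC_p ln(T₂/T₁) with C_p = 7R/2 = 29.1 J mol⁻¹ K⁻¹.
ΔS = 3.21 × 29.1 × ln(1423.15/474.15) = 103 J/K.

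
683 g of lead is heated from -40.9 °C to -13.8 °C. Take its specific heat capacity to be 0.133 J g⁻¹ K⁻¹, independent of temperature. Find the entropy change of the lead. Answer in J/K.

In kelvin: T₁ = 232.25 K, T₂ = 259.35 K. ΔS = ∫dQ_rev/T = m c ln(T₂/T₁) = 683 × 0.133 × ln(259.35/232.25) = 10 J/K.

ΔS = 10 J/K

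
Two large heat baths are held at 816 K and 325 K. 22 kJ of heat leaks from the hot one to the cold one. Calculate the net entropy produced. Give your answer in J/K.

ΔS_hot = −Q/T_H = −22000/816 = -26.96 J/K and ΔS_cold = +Q/T_C = 22000/325 = 67.69 J/K.
ΔS_total = -26.96 + 67.69 = 40.7 J/K, positive as the second law requires.

ΔS_total = 40.7 J/K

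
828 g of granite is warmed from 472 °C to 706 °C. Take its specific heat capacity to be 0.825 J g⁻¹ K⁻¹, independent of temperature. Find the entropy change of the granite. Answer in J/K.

ΔS = 187 J/K

In kelvin: T₁ = 745.15 K, T₂ = 979.15 K. ΔS = ∫dQ_rev/T = m c ln(T₂/T₁) = 828 × 0.825 × ln(979.15/745.15) = 187 J/K.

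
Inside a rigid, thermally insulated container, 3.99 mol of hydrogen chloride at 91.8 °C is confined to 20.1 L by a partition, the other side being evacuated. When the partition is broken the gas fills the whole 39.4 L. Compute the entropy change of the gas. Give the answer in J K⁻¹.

No heat is exchanged and no work is done, so the ideal-gas temperature stays constant.
Entropy is a state function; using a reversible isothermal path, ΔS_gas = nR ln(V₂/V₁) = 3.99 × 8.314 × ln(39.4/20.1) = 22.3 J/K.

ΔS_gas = 22.3 J/K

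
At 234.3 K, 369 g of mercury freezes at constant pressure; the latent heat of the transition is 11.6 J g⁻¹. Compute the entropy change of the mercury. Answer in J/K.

ΔS = -18.3 J/K

Heat released by the substance: Q = −mL = −369 × 11.6 = −4280.4 J.
At constant T, ΔS = Q_rev/T = −4280.4 / 234.3 = -18.3 J/K.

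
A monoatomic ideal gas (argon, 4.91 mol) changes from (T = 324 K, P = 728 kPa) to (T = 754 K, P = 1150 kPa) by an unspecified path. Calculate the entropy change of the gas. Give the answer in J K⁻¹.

ΔS = nC_p ln(T₂/T₁) − nR ln(P₂/P₁), with C_p = 5R/2 = 20.79 J mol⁻¹ K⁻¹ for a monoatomic ideal gas.
ΔS = 4.91 × [20.79 × ln(754/324) − 8.314 × ln(1150/728)] = 67.5 J/K.

ΔS = 67.5 J/K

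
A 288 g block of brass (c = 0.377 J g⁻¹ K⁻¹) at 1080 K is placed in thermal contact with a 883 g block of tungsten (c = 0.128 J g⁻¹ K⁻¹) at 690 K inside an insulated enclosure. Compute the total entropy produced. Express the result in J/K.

ΔS_total = 5.53 J/K

Energy balance: T_f = (m₁c₁T₁ + m₂c₂T₂)/(m₁c₁ + m₂c₂) = 881.09 K.
ΔS₁ = m₁c₁ ln(T_f/T₁) = 108.576 × ln(881.09/1080) = -22.1 J/K.
ΔS₂ = m₂c₂ ln(T_f/T₂) = 113.024 × ln(881.09/690) = 27.63 J/K.
ΔS_total = -22.1 + 27.63 = 5.53 J/K.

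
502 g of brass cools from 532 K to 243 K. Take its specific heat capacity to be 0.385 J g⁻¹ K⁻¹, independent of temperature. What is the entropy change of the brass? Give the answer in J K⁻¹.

ΔS = -151 J/K

ΔS = ∫dQ_rev/T = m c ln(T₂/T₁) = 502 × 0.385 × ln(243/532) = -151 J/K.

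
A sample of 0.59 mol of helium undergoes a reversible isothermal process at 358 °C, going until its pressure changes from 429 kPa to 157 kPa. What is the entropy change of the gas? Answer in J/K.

ΔS_gas = 4.93 J/K

For an isothermal ideal gas ΔS_gas = nR ln(P₁/P₂) = 0.59 × 8.314 × ln(429/157) = 4.93 J/K.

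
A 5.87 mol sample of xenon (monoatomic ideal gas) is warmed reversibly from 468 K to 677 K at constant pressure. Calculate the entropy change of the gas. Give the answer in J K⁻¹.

At constant pressure, ΔS = nC_p ln(T₂/T₁) with C_p = 5R/2 = 20.79 J mol⁻¹ K⁻¹.
ΔS = 5.87 × 20.79 × ln(677/468) = 45 J/K.

ΔS = 45 J/K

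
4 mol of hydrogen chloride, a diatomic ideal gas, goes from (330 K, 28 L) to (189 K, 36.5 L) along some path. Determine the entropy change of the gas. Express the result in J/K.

ΔS = -37.5 J/K

Entropy is a state function: ΔS = nC_V ln(T₂/T₁) + nR ln(V₂/V₁), with C_V = 5R/2 = 20.79 J mol⁻¹ K⁻¹ for a diatomic ideal gas.
ΔS = 4 × [20.79 × ln(189/330) + 8.314 × ln(36.5/28)] = -37.5 J/K.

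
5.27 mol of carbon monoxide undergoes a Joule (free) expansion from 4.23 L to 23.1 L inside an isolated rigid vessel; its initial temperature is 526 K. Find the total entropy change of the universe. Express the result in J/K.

For an ideal gas in free expansion Q = 0 and W = 0, so T is unchanged.
Entropy is a state function; using a reversible isothermal path, ΔS_gas = nR ln(V₂/V₁) = 5.27 × 8.314 × ln(23.1/4.23) = 74.4 J/K.
The insulated surroundings exchange no heat, so ΔS_surr = 0 and ΔS_universe = ΔS_gas.

ΔS_universe = 74.4 J/K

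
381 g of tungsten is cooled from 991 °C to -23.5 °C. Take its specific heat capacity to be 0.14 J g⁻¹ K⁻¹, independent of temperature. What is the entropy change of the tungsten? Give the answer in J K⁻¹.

In kelvin: T₁ = 1264.15 K, T₂ = 249.65 K. ΔS = ∫dQ_rev/T = m c ln(T₂/T₁) = 381 × 0.14 × ln(249.65/1264.15) = -86.5 J/K.

ΔS = -86.5 J/K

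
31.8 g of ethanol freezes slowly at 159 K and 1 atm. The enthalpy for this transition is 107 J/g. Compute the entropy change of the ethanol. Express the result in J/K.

Heat released by the substance: Q = −mL = −31.8 × 107 = −3402.6 J.
At constant T, ΔS = Q_rev/T = −3402.6 / 159 = -21.4 J/K.

ΔS = -21.4 J/K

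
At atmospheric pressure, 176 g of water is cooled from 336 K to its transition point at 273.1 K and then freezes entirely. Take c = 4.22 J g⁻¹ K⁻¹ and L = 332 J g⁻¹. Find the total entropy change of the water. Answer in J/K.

Cooling step: ΔS₁ = m c ln(T_tr/T_i) = 176 × 4.22 × ln(273.1/336) = -153.9 J/K.
Phase change: ΔS₂ = −mL/T_tr = −176 × 332 / 273.1 = -214 J/K.
ΔS_total = (-153.9) + (-214) = -368 J/K.

ΔS = -368 J/K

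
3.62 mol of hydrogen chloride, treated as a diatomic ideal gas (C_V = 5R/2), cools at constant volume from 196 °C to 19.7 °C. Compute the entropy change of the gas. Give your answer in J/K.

ΔS = -35.5 J/K

In kelvin: T₁ = 469.15 K, T₂ = 292.85 K. At constant volume, ΔS = nC_V ln(T₂/T₁) with C_V = 5R/2 = 20.79 J mol⁻¹ K⁻¹.
ΔS = 3.62 × 20.79 × ln(292.85/469.15) = -35.5 J/K.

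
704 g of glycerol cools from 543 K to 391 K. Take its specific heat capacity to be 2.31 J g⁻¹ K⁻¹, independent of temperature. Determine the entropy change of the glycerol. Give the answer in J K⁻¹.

ΔS = ∫dQ_rev/T = m c ln(T₂/T₁) = 704 × 2.31 × ln(391/543) = -534 J/K.

ΔS = -534 J/K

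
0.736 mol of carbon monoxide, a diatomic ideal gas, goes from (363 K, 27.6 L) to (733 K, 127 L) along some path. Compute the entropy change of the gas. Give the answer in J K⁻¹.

Entropy is a state function: ΔS = nC_V ln(T₂/T₁) + nR ln(V₂/V₁), with C_V = 5R/2 = 20.79 J mol⁻¹ K⁻¹ for a diatomic ideal gas.
ΔS = 0.736 × [20.79 × ln(733/363) + 8.314 × ln(127/27.6)] = 20.1 J/K.

ΔS = 20.1 J/K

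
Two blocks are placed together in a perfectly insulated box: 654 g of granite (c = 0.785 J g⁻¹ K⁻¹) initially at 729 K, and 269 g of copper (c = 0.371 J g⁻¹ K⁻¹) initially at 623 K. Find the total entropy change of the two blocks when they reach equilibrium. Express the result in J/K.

ΔS_total = 0.995 J/K

Energy balance: T_f = (m₁c₁T₁ + m₂c₂T₂)/(m₁c₁ + m₂c₂) = 711.75 K.
ΔS₁ = m₁c₁ ln(T_f/T₁) = 513.39 × ln(711.75/729) = -12.296 J/K.
ΔS₂ = m₂c₂ ln(T_f/T₂) = 99.799 × ln(711.75/623) = 13.291 J/K.
ΔS_total = -12.296 + 13.291 = 0.995 J/K.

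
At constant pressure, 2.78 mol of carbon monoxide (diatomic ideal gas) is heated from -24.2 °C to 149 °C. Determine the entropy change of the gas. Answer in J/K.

In kelvin: T₁ = 248.95 K, T₂ = 422.15 K. At constant pressure, ΔS = nC_p ln(T₂/T₁) with C_p = 7R/2 = 29.1 J mol⁻¹ K⁻¹.
ΔS = 2.78 × 29.1 × ln(422.15/248.95) = 42.7 J/K.

ΔS = 42.7 J/K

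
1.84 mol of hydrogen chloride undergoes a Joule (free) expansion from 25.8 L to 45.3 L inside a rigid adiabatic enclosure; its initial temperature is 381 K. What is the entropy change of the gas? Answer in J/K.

No heat is exchanged and no work is done, so the ideal-gas temperature stays constant.
Entropy is a state function; using a reversible isothermal path, ΔS_gas = nR ln(V₂/V₁) = 1.84 × 8.314 × ln(45.3/25.8) = 8.61 J/K.

ΔS_gas = 8.61 J/K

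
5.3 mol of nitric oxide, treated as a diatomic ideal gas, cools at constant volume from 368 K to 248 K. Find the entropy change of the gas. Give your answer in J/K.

ΔS = -43.5 J/K

At constant volume, ΔS = nC_V ln(T₂/T₁) with C_V = 5R/2 = 20.79 J mol⁻¹ K⁻¹.
ΔS = 5.3 × 20.79 × ln(248/368) = -43.5 J/K.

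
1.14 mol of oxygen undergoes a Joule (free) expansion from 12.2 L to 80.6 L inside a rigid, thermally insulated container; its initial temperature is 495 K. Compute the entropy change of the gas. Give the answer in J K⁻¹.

No heat is exchanged and no work is done, so the ideal-gas temperature stays constant.
Entropy is a state function; using a reversible isothermal path, ΔS_gas = nR ln(V₂/V₁) = 1.14 × 8.314 × ln(80.6/12.2) = 17.9 J/K.

ΔS_gas = 17.9 J/K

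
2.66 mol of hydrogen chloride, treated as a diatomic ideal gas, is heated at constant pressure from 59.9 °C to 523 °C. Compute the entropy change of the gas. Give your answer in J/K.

In kelvin: T₁ = 333.05 K, T₂ = 796.15 K. At constant pressure, ΔS = nC_p ln(T₂/T₁) with C_p = 7R/2 = 29.1 J mol⁻¹ K⁻¹.
ΔS = 2.66 × 29.1 × ln(796.15/333.05) = 67.5 J/K.

ΔS = 67.5 J/K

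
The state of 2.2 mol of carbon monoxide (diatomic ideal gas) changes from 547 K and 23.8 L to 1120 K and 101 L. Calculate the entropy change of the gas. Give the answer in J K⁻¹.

Entropy is a state function: ΔS = nC_V ln(T₂/T₁) + nR ln(V₂/V₁), with C_V = 5R/2 = 20.79 J mol⁻¹ K⁻¹ for a diatomic ideal gas.
ΔS = 2.2 × [20.79 × ln(1120/547) + 8.314 × ln(101/23.8)] = 59.2 J/K.

ΔS = 59.2 J/K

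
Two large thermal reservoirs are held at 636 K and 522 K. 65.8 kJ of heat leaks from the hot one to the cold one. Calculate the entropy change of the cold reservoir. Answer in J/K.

ΔS_cold = 126 J/K

The cold reservoir gains heat Q, so ΔS_cold = +Q/T_C = 65800/522 = 126 J/K.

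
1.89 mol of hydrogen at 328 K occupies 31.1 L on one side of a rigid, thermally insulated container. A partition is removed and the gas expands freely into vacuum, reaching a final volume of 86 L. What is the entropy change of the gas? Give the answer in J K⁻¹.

ΔS_gas = 16 J/K

For an ideal gas in free expansion Q = 0 and W = 0, so T is unchanged.
Entropy is a state function; using a reversible isothermal path, ΔS_gas = nR ln(V₂/V₁) = 1.89 × 8.314 × ln(86/31.1) = 16 J/K.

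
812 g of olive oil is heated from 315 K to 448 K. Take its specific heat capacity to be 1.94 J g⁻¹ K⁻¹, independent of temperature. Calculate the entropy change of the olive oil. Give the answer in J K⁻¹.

ΔS = 555 J/K

ΔS = ∫dQ_rev/T = m c ln(T₂/T₁) = 812 × 1.94 × ln(448/315) = 555 J/K.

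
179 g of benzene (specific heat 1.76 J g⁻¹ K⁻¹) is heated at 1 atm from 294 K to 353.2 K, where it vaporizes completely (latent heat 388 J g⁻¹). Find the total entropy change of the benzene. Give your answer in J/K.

ΔS = 254 J/K

Warming step: ΔS₁ = m c ln(T_tr/T_i) = 179 × 1.76 × ln(353.2/294) = 57.8 J/K.
Phase change: ΔS₂ = +mL/T_tr = 179 × 388 / 353.2 = 196.6 J/K.
ΔS_total = (57.8) + (196.6) = 254 J/K.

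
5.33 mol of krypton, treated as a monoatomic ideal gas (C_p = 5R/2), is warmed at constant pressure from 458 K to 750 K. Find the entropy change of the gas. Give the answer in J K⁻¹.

At constant pressure, ΔS = nC_p ln(T₂/T₁) with C_p = 5R/2 = 20.79 J mol⁻¹ K⁻¹.
ΔS = 5.33 × 20.79 × ln(750/458) = 54.6 J/K.

ΔS = 54.6 J/K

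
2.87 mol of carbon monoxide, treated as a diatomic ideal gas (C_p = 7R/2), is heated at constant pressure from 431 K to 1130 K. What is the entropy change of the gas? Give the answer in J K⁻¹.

At constant pressure, ΔS = nC_p ln(T₂/T₁) with C_p = 7R/2 = 29.1 J mol⁻¹ K⁻¹.
ΔS = 2.87 × 29.1 × ln(1130/431) = 80.5 J/K.

ΔS = 80.5 J/K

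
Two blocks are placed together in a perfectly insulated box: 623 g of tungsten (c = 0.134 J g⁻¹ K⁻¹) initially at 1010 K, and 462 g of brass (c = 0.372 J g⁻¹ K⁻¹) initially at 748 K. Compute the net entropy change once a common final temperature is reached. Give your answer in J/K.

Energy balance: T_f = (m₁c₁T₁ + m₂c₂T₂)/(m₁c₁ + m₂c₂) = 833.66 K.
ΔS₁ = m₁c₁ ln(T_f/T₁) = 83.482 × ln(833.66/1010) = -16.02 J/K.
ΔS₂ = m₂c₂ ln(T_f/T₂) = 171.864 × ln(833.66/748) = 18.63 J/K.
ΔS_total = -16.02 + 18.63 = 2.61 J/K.

ΔS_total = 2.61 J/K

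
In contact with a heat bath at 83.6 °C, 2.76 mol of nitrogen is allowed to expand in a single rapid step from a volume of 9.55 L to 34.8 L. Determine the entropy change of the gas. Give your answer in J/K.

Entropy is a state function, so ΔS_gas depends only on the end states.
For an isothermal ideal gas ΔS_gas = nR ln(V₂/V₁) = 2.76 × 8.314 × ln(34.8/9.55) = 29.7 J/K.

ΔS_gas = 29.7 J/K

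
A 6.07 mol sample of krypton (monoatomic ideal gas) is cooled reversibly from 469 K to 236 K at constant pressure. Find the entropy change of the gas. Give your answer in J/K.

At constant pressure, ΔS = nC_p ln(T₂/T₁) with C_p = 5R/2 = 20.79 J mol⁻¹ K⁻¹.
ΔS = 6.07 × 20.79 × ln(236/469) = -86.6 J/K.

ΔS = -86.6 J/K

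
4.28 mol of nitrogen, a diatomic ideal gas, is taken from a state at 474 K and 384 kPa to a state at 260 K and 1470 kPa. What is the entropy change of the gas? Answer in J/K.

ΔS = nC_p ln(T₂/T₁) − nR ln(P₂/P₁), with C_p = 7R/2 = 29.1 J mol⁻¹ K⁻¹ for a diatomic ideal gas.
ΔS = 4.28 × [29.1 × ln(260/474) − 8.314 × ln(1470/384)] = -123 J/K.

ΔS = -123 J/K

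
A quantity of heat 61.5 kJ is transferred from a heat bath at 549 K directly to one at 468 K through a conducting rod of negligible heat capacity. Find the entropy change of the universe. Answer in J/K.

ΔS_hot = −Q/T_H = −61500/549 = -112 J/K and ΔS_cold = +Q/T_C = 61500/468 = 131.4 J/K.
ΔS_total = -112 + 131.4 = 19.4 J/K, positive as the second law requires.

ΔS_total = 19.4 J/K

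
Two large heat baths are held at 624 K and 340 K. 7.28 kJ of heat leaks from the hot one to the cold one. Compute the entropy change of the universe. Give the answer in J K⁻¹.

ΔS_total = 9.75 J/K

ΔS_hot = −Q/T_H = −7280/624 = -11.6667 J/K and ΔS_cold = +Q/T_C = 7280/340 = 21.4118 J/K.
ΔS_total = -11.6667 + 21.4118 = 9.75 J/K, positive as the second law requires.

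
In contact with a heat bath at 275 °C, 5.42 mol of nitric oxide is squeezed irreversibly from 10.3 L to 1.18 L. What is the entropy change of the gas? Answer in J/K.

ΔS_gas = -97.6 J/K

Entropy is a state function, so ΔS_gas depends only on the end states.
For an isothermal ideal gas ΔS_gas = nR ln(V₂/V₁) = 5.42 × 8.314 × ln(1.18/10.3) = -97.6 J/K.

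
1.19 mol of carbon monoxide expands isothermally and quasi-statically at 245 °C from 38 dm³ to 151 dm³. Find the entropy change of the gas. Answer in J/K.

For an isothermal ideal gas ΔS_gas = nR ln(V₂/V₁) = 1.19 × 8.314 × ln(151/38) = 13.7 J/K.

ΔS_gas = 13.7 J/K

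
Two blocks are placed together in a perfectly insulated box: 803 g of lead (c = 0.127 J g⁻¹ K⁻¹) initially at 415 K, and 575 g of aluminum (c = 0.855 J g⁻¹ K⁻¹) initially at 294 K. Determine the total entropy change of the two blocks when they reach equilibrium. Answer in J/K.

Energy balance: T_f = (m₁c₁T₁ + m₂c₂T₂)/(m₁c₁ + m₂c₂) = 314.79 K.
ΔS₁ = m₁c₁ ln(T_f/T₁) = 101.981 × ln(314.79/415) = -28.19 J/K.
ΔS₂ = m₂c₂ ln(T_f/T₂) = 491.625 × ln(314.79/294) = 33.59 J/K.
ΔS_total = -28.19 + 33.59 = 5.4 J/K.

ΔS_total = 5.4 J/K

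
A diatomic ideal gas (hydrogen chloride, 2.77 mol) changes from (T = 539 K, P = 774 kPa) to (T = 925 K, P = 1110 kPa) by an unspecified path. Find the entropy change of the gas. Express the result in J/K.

ΔS = nC_p ln(T₂/T₁) − nR ln(P₂/P₁), with C_p = 7R/2 = 29.1 J mol⁻¹ K⁻¹ for a diatomic ideal gas.
ΔS = 2.77 × [29.1 × ln(925/539) − 8.314 × ln(1110/774)] = 35.2 J/K.

ΔS = 35.2 J/K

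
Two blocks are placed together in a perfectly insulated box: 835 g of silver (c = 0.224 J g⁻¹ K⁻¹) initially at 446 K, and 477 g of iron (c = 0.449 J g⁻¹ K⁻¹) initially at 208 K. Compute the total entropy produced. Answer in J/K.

ΔS_total = 28.8 J/K

Energy balance: T_f = (m₁c₁T₁ + m₂c₂T₂)/(m₁c₁ + m₂c₂) = 318.95 K.
ΔS₁ = m₁c₁ ln(T_f/T₁) = 187.04 × ln(318.95/446) = -62.7103 J/K.
ΔS₂ = m₂c₂ ln(T_f/T₂) = 214.173 × ln(318.95/208) = 91.5597 J/K.
ΔS_total = -62.7103 + 91.5597 = 28.8 J/K.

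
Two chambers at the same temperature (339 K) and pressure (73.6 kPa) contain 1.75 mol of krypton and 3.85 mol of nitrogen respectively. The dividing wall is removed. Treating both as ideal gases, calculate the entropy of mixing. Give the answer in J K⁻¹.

ΔS_mix = 28.9 J/K

Mole fractions: x_A = 1.75/5.6 = 0.312, x_B = 0.688.
ΔS_mix = −R(n_A ln x_A + n_B ln x_B) = −8.314 × (1.75 ln 0.312 + 3.85 ln 0.688) = 28.9 J/K.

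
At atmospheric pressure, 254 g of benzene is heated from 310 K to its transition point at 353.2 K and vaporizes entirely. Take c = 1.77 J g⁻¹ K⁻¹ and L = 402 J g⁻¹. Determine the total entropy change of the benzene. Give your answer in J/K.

Warming step: ΔS₁ = m c ln(T_tr/T_i) = 254 × 1.77 × ln(353.2/310) = 58.65 J/K.
Phase change: ΔS₂ = +mL/T_tr = 254 × 402 / 353.2 = 289.1 J/K.
ΔS_total = (58.65) + (289.1) = 348 J/K.

ΔS = 348 J/K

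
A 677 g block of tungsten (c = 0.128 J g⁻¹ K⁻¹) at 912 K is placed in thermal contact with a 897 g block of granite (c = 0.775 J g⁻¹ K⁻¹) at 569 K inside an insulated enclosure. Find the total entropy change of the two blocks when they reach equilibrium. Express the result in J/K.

ΔS_total = 9.69 J/K

Energy balance: T_f = (m₁c₁T₁ + m₂c₂T₂)/(m₁c₁ + m₂c₂) = 607.02 K.
ΔS₁ = m₁c₁ ln(T_f/T₁) = 86.656 × ln(607.02/912) = -35.276 J/K.
ΔS₂ = m₂c₂ ln(T_f/T₂) = 695.175 × ln(607.02/569) = 44.962 J/K.
ΔS_total = -35.276 + 44.962 = 9.69 J/K.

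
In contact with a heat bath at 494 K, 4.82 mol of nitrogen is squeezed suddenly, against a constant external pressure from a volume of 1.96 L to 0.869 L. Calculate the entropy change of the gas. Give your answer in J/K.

ΔS_gas = -32.6 J/K

Entropy is a state function, so ΔS_gas depends only on the end states.
For an isothermal ideal gas ΔS_gas = nR ln(V₂/V₁) = 4.82 × 8.314 × ln(0.869/1.96) = -32.6 J/K.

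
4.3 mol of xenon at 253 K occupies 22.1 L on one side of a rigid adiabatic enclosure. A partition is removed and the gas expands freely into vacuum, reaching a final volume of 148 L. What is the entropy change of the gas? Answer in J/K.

For an ideal gas in free expansion Q = 0 and W = 0, so T is unchanged.
Entropy is a state function; using a reversible isothermal path, ΔS_gas = nR ln(V₂/V₁) = 4.3 × 8.314 × ln(148/22.1) = 68 J/K.

ΔS_gas = 68 J/K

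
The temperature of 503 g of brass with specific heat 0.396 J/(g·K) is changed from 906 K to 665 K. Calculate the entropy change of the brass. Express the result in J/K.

ΔS = ∫dQ_rev/T = m c ln(T₂/T₁) = 503 × 0.396 × ln(665/906) = -61.6 J/K.

ΔS = -61.6 J/K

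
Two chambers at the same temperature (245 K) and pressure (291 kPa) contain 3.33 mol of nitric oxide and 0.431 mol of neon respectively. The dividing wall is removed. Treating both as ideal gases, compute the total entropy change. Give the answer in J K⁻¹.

ΔS_mix = 11.1 J/K

Mole fractions: x_A = 3.33/3.76 = 0.885, x_B = 0.115.
ΔS_mix = −R(n_A ln x_A + n_B ln x_B) = −8.314 × (3.33 ln 0.885 + 0.431 ln 0.115) = 11.1 J/K.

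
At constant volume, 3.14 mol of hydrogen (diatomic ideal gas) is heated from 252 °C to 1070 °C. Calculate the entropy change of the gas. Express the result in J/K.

ΔS = 61.3 J/K

In kelvin: T₁ = 525.15 K, T₂ = 1343.15 K. At constant volume, ΔS = nC_V ln(T₂/T₁) with C_V = 5R/2 = 20.79 J mol⁻¹ K⁻¹.
ΔS = 3.14 × 20.79 × ln(1343.15/525.15) = 61.3 J/K.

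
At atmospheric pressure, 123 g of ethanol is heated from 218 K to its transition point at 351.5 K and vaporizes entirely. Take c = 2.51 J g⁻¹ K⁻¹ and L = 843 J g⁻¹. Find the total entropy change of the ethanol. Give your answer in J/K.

Warming step: ΔS₁ = m c ln(T_tr/T_i) = 123 × 2.51 × ln(351.5/218) = 147.5 J/K.
Phase change: ΔS₂ = +mL/T_tr = 123 × 843 / 351.5 = 295 J/K.
ΔS_total = (147.5) + (295) = 442 J/K.

ΔS = 442 J/K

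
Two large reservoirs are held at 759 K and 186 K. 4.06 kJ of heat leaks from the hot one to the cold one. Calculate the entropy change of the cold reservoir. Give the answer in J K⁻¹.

The cold reservoir gains heat Q, so ΔS_cold = +Q/T_C = 4060/186 = 21.8 J/K.

ΔS_cold = 21.8 J/K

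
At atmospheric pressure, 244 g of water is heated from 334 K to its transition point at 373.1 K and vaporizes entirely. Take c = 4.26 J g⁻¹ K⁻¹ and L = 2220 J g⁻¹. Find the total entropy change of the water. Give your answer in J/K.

ΔS = 1570 J/K

Warming step: ΔS₁ = m c ln(T_tr/T_i) = 244 × 4.26 × ln(373.1/334) = 115.1 J/K.
Phase change: ΔS₂ = +mL/T_tr = 244 × 2220 / 373.1 = 1452 J/K.
ΔS_total = (115.1) + (1452) = 1570 J/K.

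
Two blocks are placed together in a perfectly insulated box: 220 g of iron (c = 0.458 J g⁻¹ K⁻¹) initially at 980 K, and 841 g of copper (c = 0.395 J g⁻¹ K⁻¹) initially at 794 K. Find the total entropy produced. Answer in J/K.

ΔS_total = 1.78 J/K

Energy balance: T_f = (m₁c₁T₁ + m₂c₂T₂)/(m₁c₁ + m₂c₂) = 837.29 K.
ΔS₁ = m₁c₁ ln(T_f/T₁) = 100.76 × ln(837.29/980) = -15.858 J/K.
ΔS₂ = m₂c₂ ln(T_f/T₂) = 332.195 × ln(837.29/794) = 17.634 J/K.
ΔS_total = -15.858 + 17.634 = 1.78 J/K.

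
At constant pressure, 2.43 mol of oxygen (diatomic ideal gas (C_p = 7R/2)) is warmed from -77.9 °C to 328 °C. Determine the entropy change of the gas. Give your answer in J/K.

ΔS = 79.5 J/K

In kelvin: T₁ = 195.25 K, T₂ = 601.15 K. At constant pressure, ΔS = nC_p ln(T₂/T₁) with C_p = 7R/2 = 29.1 J mol⁻¹ K⁻¹.
ΔS = 2.43 × 29.1 × ln(601.15/195.25) = 79.5 J/K.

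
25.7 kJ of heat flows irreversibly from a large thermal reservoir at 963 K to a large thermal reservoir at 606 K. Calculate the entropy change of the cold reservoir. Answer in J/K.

ΔS_cold = 42.4 J/K

The cold reservoir gains heat Q, so ΔS_cold = +Q/T_C = 25700/606 = 42.4 J/K.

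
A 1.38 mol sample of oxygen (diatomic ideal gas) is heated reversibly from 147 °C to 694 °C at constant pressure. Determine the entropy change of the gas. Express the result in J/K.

In kelvin: T₁ = 420.15 K, T₂ = 967.15 K. At constant pressure, ΔS = nC_p ln(T₂/T₁) with C_p = 7R/2 = 29.1 J mol⁻¹ K⁻¹.
ΔS = 1.38 × 29.1 × ln(967.15/420.15) = 33.5 J/K.

ΔS = 33.5 J/K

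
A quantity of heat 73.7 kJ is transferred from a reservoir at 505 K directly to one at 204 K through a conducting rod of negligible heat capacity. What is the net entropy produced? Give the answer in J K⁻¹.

ΔS_hot = −Q/T_H = −73700/505 = -145.9 J/K and ΔS_cold = +Q/T_C = 73700/204 = 361.3 J/K.
ΔS_total = -145.9 + 361.3 = 215 J/K, positive as the second law requires.

ΔS_total = 215 J/K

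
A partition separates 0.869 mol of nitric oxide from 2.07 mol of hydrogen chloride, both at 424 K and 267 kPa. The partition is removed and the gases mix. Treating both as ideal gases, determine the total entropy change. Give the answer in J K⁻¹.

Mole fractions: x_A = 0.869/2.94 = 0.296, x_B = 0.704.
ΔS_mix = −R(n_A ln x_A + n_B ln x_B) = −8.314 × (0.869 ln 0.296 + 2.07 ln 0.704) = 14.8 J/K.

ΔS_mix = 14.8 J/K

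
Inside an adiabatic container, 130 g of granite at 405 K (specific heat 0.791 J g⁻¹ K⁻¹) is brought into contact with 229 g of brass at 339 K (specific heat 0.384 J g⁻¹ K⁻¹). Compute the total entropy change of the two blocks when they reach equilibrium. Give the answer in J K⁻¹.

ΔS_total = 0.746 J/K

Energy balance: T_f = (m₁c₁T₁ + m₂c₂T₂)/(m₁c₁ + m₂c₂) = 374.58 K.
ΔS₁ = m₁c₁ ln(T_f/T₁) = 102.83 × ln(374.58/405) = -8.03 J/K.
ΔS₂ = m₂c₂ ln(T_f/T₂) = 87.936 × ln(374.58/339) = 8.776 J/K.
ΔS_total = -8.03 + 8.776 = 0.746 J/K.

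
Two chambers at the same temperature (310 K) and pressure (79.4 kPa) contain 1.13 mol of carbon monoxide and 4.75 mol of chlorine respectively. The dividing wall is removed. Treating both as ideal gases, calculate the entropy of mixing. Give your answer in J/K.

Mole fractions: x_A = 1.13/5.88 = 0.192, x_B = 0.808.
ΔS_mix = −R(n_A ln x_A + n_B ln x_B) = −8.314 × (1.13 ln 0.192 + 4.75 ln 0.808) = 23.9 J/K.

ΔS_mix = 23.9 J/K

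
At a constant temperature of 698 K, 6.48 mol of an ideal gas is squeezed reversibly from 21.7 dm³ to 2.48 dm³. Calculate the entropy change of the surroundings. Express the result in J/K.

ΔS_surr = 117 J/K

For an isothermal ideal gas ΔS_gas = nR ln(V₂/V₁) = 6.48 × 8.314 × ln(2.48/21.7) = -117 J/K.
The process is reversible, so ΔS_surr = −ΔS_gas = 117 J/K and ΔS_universe = 0.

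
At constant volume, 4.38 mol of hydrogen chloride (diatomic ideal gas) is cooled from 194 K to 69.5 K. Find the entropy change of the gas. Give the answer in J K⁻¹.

At constant volume, ΔS = nC_V ln(T₂/T₁) with C_V = 5R/2 = 20.79 J mol⁻¹ K⁻¹.
ΔS = 4.38 × 20.79 × ln(69.5/194) = -93.5 J/K.

ΔS = -93.5 J/K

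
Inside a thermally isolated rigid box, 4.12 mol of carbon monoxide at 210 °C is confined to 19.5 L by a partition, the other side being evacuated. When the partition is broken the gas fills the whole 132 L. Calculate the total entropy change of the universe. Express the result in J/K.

For an ideal gas in free expansion Q = 0 and W = 0, so T is unchanged.
Entropy is a state function; using a reversible isothermal path, ΔS_gas = nR ln(V₂/V₁) = 4.12 × 8.314 × ln(132/19.5) = 65.5 J/K.
The insulated surroundings exchange no heat, so ΔS_surr = 0 and ΔS_universe = ΔS_gas.

ΔS_universe = 65.5 J/K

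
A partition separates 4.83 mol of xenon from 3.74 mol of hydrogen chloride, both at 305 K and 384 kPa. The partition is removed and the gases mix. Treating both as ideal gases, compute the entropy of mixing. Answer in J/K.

ΔS_mix = 48.8 J/K

Mole fractions: x_A = 4.83/8.57 = 0.564, x_B = 0.436.
ΔS_mix = −R(n_A ln x_A + n_B ln x_B) = −8.314 × (4.83 ln 0.564 + 3.74 ln 0.436) = 48.8 J/K.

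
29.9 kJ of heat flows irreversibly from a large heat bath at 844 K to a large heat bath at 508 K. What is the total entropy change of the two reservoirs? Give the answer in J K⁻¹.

ΔS_hot = −Q/T_H = −29900/844 = -35.43 J/K and ΔS_cold = +Q/T_C = 29900/508 = 58.86 J/K.
ΔS_total = -35.43 + 58.86 = 23.4 J/K, positive as the second law requires.

ΔS_total = 23.4 J/K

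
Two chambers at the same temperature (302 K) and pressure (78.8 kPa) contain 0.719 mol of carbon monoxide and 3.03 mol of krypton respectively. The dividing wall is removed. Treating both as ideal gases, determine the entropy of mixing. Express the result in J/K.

ΔS_mix = 15.2 J/K

Mole fractions: x_A = 0.719/3.75 = 0.192, x_B = 0.808.
ΔS_mix = −R(n_A ln x_A + n_B ln x_B) = −8.314 × (0.719 ln 0.192 + 3.03 ln 0.808) = 15.2 J/K.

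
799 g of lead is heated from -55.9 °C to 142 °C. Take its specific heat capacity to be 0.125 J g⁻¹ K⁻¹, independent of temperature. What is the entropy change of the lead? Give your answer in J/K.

In kelvin: T₁ = 217.25 K, T₂ = 415.15 K. ΔS = ∫dQ_rev/T = m c ln(T₂/T₁) = 799 × 0.125 × ln(415.15/217.25) = 64.7 J/K.

ΔS = 64.7 J/K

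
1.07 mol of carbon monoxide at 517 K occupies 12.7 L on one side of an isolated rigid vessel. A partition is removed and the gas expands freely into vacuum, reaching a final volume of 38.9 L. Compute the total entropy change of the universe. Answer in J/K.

ΔS_universe = 9.96 J/K

No heat is exchanged and no work is done, so the ideal-gas temperature stays constant.
Entropy is a state function; using a reversible isothermal path, ΔS_gas = nR ln(V₂/V₁) = 1.07 × 8.314 × ln(38.9/12.7) = 9.96 J/K.
The insulated surroundings exchange no heat, so ΔS_surr = 0 and ΔS_universe = ΔS_gas.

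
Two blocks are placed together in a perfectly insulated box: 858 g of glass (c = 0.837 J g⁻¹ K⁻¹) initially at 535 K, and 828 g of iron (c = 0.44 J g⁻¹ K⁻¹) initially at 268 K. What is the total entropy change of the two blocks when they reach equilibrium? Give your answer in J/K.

Energy balance: T_f = (m₁c₁T₁ + m₂c₂T₂)/(m₁c₁ + m₂c₂) = 445.14 K.
ΔS₁ = m₁c₁ ln(T_f/T₁) = 718.146 × ln(445.14/535) = -132.1 J/K.
ΔS₂ = m₂c₂ ln(T_f/T₂) = 364.32 × ln(445.14/268) = 184.9 J/K.
ΔS_total = -132.1 + 184.9 = 52.8 J/K.

ΔS_total = 52.8 J/K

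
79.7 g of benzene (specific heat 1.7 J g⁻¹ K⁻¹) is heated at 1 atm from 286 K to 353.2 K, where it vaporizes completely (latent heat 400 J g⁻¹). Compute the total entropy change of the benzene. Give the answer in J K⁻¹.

ΔS = 119 J/K

Warming step: ΔS₁ = m c ln(T_tr/T_i) = 79.7 × 1.7 × ln(353.2/286) = 28.59 J/K.
Phase change: ΔS₂ = +mL/T_tr = 79.7 × 400 / 353.2 = 90.26 J/K.
ΔS_total = (28.59) + (90.26) = 119 J/K.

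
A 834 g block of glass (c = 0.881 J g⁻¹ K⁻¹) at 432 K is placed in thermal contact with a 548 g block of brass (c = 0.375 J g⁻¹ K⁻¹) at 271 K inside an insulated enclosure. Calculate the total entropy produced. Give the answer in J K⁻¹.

Energy balance: T_f = (m₁c₁T₁ + m₂c₂T₂)/(m₁c₁ + m₂c₂) = 396.81 K.
ΔS₁ = m₁c₁ ln(T_f/T₁) = 734.754 × ln(396.81/432) = -62.43 J/K.
ΔS₂ = m₂c₂ ln(T_f/T₂) = 205.5 × ln(396.81/271) = 78.37 J/K.
ΔS_total = -62.43 + 78.37 = 15.9 J/K.

ΔS_total = 15.9 J/K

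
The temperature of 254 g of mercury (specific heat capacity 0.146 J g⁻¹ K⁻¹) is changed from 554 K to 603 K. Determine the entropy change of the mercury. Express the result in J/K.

ΔS = 3.14 J/K

ΔS = ∫dQ_rev/T = m c ln(T₂/T₁) = 254 × 0.146 × ln(603/554) = 3.14 J/K.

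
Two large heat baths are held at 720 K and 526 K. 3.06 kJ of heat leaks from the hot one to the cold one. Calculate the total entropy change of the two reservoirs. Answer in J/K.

ΔS_hot = −Q/T_H = −3060/720 = -4.25 J/K and ΔS_cold = +Q/T_C = 3060/526 = 5.817 J/K.
ΔS_total = -4.25 + 5.817 = 1.57 J/K, positive as the second law requires.

ΔS_total = 1.57 J/K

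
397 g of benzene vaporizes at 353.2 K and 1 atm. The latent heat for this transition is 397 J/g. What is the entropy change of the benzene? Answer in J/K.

Heat absorbed by the substance: Q = mL = 397 × 397 = 157609 J.
At constant T, ΔS = Q_rev/T = 157609 / 353.2 = 446 J/K.

ΔS = 446 J/K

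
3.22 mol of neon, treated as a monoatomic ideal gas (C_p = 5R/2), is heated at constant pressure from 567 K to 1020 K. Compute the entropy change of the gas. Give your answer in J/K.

At constant pressure, ΔS = nC_p ln(T₂/T₁) with C_p = 5R/2 = 20.79 J mol⁻¹ K⁻¹.
ΔS = 3.22 × 20.79 × ln(1020/567) = 39.3 J/K.

ΔS = 39.3 J/K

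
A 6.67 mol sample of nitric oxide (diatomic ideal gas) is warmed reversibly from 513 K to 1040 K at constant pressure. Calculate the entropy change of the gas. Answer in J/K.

At constant pressure, ΔS = nC_p ln(T₂/T₁) with C_p = 7R/2 = 29.1 J mol⁻¹ K⁻¹.
ΔS = 6.67 × 29.1 × ln(1040/513) = 137 J/K.

ΔS = 137 J/K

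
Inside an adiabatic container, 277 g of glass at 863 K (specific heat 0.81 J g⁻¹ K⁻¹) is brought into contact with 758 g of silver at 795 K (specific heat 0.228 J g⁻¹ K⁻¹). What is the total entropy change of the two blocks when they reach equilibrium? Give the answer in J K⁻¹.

ΔS_total = 0.328 J/K

Energy balance: T_f = (m₁c₁T₁ + m₂c₂T₂)/(m₁c₁ + m₂c₂) = 833.41 K.
ΔS₁ = m₁c₁ ln(T_f/T₁) = 224.37 × ln(833.41/863) = -7.827 J/K.
ΔS₂ = m₂c₂ ln(T_f/T₂) = 172.824 × ln(833.41/795) = 8.155 J/K.
ΔS_total = -7.827 + 8.155 = 0.328 J/K.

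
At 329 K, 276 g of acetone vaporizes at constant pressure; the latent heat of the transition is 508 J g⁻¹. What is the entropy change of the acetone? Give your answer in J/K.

Heat absorbed by the substance: Q = mL = 276 × 508 = 140208 J.
At constant T, ΔS = Q_rev/T = 140208 / 329 = 426 J/K.

ΔS = 426 J/K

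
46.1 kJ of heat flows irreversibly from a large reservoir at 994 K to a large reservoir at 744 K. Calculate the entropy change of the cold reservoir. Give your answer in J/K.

The cold reservoir gains heat Q, so ΔS_cold = +Q/T_C = 46100/744 = 62 J/K.

ΔS_cold = 62 J/K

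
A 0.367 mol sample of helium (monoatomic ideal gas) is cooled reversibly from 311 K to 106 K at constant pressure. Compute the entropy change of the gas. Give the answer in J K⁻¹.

ΔS = -8.21 J/K

At constant pressure, ΔS = nC_p ln(T₂/T₁) with C_p = 5R/2 = 20.79 J mol⁻¹ K⁻¹.
ΔS = 0.367 × 20.79 × ln(106/311) = -8.21 J/K.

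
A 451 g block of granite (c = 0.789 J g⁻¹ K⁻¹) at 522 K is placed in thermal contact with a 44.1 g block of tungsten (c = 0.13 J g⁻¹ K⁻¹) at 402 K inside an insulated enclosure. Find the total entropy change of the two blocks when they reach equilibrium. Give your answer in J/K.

ΔS_total = 0.177 J/K

Energy balance: T_f = (m₁c₁T₁ + m₂c₂T₂)/(m₁c₁ + m₂c₂) = 520.1 K.
ΔS₁ = m₁c₁ ln(T_f/T₁) = 355.839 × ln(520.1/522) = -1.2994 J/K.
ΔS₂ = m₂c₂ ln(T_f/T₂) = 5.733 × ln(520.1/402) = 1.4766 J/K.
ΔS_total = -1.2994 + 1.4766 = 0.177 J/K.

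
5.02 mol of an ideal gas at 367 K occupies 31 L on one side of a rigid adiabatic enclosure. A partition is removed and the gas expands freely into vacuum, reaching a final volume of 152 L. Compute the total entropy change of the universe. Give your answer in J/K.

No heat is exchanged and no work is done, so the ideal-gas temperature stays constant.
Entropy is a state function; using a reversible isothermal path, ΔS_gas = nR ln(V₂/V₁) = 5.02 × 8.314 × ln(152/31) = 66.4 J/K.
The insulated surroundings exchange no heat, so ΔS_surr = 0 and ΔS_universe = ΔS_gas.

ΔS_universe = 66.4 J/K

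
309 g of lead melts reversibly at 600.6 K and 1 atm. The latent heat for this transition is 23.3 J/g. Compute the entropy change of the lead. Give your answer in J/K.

ΔS = 12 J/K

Heat absorbed by the substance: Q = mL = 309 × 23.3 = 7199.7 J.
At constant T, ΔS = Q_rev/T = 7199.7 / 600.6 = 12 J/K.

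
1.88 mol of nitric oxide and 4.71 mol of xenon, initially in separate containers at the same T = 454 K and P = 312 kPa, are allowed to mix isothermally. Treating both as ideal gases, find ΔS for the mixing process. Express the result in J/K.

ΔS_mix = 32.8 J/K

Mole fractions: x_A = 1.88/6.59 = 0.285, x_B = 0.715.
ΔS_mix = −R(n_A ln x_A + n_B ln x_B) = −8.314 × (1.88 ln 0.285 + 4.71 ln 0.715) = 32.8 J/K.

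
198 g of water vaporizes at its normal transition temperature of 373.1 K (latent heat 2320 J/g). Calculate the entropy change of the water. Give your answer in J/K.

ΔS = 1230 J/K

Heat absorbed by the substance: Q = mL = 198 × 2320 = 459360 J.
At constant T, ΔS = Q_rev/T = 459360 / 373.1 = 1230 J/K.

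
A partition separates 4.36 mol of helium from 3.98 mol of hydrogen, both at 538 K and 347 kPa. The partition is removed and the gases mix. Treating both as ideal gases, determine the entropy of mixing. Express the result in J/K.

ΔS_mix = 48 J/K

Mole fractions: x_A = 4.36/8.34 = 0.523, x_B = 0.477.
ΔS_mix = −R(n_A ln x_A + n_B ln x_B) = −8.314 × (4.36 ln 0.523 + 3.98 ln 0.477) = 48 J/K.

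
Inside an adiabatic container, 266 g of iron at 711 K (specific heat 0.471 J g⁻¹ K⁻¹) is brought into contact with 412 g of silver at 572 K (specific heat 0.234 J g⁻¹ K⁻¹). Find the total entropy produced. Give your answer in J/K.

ΔS_total = 1.27 J/K

Energy balance: T_f = (m₁c₁T₁ + m₂c₂T₂)/(m₁c₁ + m₂c₂) = 650.55 K.
ΔS₁ = m₁c₁ ln(T_f/T₁) = 125.286 × ln(650.55/711) = -11.132 J/K.
ΔS₂ = m₂c₂ ln(T_f/T₂) = 96.408 × ln(650.55/572) = 12.406 J/K.
ΔS_total = -11.132 + 12.406 = 1.27 J/K.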